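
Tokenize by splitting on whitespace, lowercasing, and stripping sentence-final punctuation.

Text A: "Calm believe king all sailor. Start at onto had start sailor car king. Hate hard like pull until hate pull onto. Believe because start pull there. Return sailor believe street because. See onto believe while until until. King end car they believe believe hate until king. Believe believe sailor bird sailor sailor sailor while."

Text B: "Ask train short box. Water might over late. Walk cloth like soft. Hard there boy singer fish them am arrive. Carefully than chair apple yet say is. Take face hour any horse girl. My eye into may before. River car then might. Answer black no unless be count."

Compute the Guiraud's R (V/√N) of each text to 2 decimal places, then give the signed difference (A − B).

A: V=24, N=54, R=3.27
B: V=47, N=48, R=6.78
Difference = 3.27 − 6.78 = -3.51

-3.51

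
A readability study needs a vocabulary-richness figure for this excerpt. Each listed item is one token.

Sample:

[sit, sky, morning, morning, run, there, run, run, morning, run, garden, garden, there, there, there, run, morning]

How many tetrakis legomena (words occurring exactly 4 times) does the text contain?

2

Frequencies: run:5, morning:4, there:4, garden:2, sit:1, sky:1
Words with frequency 4: morning, there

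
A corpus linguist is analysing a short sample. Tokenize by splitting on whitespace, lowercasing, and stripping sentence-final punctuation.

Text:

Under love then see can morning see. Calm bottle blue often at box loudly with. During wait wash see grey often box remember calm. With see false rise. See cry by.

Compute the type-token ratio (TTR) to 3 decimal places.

0.742

N = 31 tokens, V = 23 types.
TTR = V / N = 23 / 31 = 0.742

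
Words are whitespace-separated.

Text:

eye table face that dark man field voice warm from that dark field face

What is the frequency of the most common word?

Frequencies: face:2, that:2, dark:2, field:2, eye:1, table:1, man:1, voice:1, warm:1, from:1
Most common: 'face' with frequency 2.

2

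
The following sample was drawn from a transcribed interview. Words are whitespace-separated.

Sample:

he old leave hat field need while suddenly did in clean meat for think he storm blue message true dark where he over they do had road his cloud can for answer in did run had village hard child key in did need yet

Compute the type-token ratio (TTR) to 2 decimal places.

0.80

N = 44 tokens, V = 35 types.
TTR = V / N = 35 / 44 = 0.80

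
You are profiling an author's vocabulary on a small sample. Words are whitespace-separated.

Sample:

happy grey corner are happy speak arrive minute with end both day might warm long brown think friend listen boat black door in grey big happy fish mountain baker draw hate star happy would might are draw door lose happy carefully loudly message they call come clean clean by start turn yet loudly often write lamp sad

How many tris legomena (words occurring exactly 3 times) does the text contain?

Frequencies: happy:5, grey:2, are:2, might:2, door:2, draw:2, loudly:2, clean:2, corner:1, speak:1, arrive:1, minute:1, with:1, end:1, both:1, day:1, warm:1, long:1, brown:1, think:1, … (26 more, each freq 1)
Words with frequency 3: (none)

0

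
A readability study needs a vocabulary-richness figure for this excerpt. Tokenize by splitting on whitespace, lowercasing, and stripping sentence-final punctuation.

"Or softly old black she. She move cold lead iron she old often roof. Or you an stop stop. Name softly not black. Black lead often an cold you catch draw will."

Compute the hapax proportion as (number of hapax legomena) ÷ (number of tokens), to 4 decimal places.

Frequencies: black:3, she:3, or:2, softly:2, old:2, cold:2, lead:2, often:2, you:2, an:2, stop:2, move:1, iron:1, roof:1, name:1, not:1, catch:1, draw:1, will:1
Hapax count = 8; token count = 32.
Ratio = 8 / 32 = 0.2500

0.2500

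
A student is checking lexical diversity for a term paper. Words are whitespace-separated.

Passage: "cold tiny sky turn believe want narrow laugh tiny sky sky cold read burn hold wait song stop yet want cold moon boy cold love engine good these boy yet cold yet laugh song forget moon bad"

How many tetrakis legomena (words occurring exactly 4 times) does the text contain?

0

Frequencies: cold:5, sky:3, yet:3, tiny:2, want:2, laugh:2, song:2, moon:2, boy:2, turn:1, believe:1, narrow:1, read:1, burn:1, hold:1, wait:1, stop:1, love:1, engine:1, good:1, … (3 more, each freq 1)
Words with frequency 4: (none)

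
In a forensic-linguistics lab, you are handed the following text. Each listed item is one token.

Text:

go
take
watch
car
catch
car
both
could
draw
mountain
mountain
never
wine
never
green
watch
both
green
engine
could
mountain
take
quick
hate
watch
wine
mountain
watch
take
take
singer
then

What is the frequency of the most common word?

4

Frequencies: take:4, watch:4, mountain:4, car:2, both:2, could:2, never:2, wine:2, green:2, go:1, catch:1, draw:1, engine:1, quick:1, hate:1, singer:1, then:1
Most common: 'take' with frequency 4.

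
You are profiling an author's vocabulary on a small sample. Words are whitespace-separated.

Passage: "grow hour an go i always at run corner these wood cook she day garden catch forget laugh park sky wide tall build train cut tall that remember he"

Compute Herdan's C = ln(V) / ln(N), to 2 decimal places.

0.99

N = 29, V = 28.
ln(V) = 3.332205, ln(N) = 3.367296
C = 3.332205 / 3.367296 = 0.99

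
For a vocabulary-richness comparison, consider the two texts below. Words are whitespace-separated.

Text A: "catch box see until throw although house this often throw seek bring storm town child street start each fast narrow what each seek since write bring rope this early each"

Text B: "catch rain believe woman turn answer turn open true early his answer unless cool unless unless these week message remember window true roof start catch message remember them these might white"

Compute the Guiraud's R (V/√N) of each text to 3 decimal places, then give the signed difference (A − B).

0.431

A: V=24, N=30, R=4.382
B: V=22, N=31, R=3.951
Difference = 4.382 − 3.951 = 0.431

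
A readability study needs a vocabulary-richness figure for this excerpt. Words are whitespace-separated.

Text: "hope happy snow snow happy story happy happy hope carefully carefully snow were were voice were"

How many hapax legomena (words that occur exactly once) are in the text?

Frequencies: happy:4, snow:3, were:3, hope:2, carefully:2, story:1, voice:1
Hapax (freq=1): story, voice

2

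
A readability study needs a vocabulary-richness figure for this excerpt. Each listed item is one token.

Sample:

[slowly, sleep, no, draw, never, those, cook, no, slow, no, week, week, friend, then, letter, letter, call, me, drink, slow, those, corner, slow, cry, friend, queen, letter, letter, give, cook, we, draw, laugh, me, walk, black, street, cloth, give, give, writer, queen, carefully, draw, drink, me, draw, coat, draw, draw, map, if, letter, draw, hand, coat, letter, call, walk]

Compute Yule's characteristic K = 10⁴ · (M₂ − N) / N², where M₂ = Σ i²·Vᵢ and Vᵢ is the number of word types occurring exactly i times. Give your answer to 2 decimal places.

327.49

Frequencies: draw:7, letter:6, no:3, slow:3, me:3, give:3, those:2, cook:2, week:2, friend:2, call:2, drink:2, queen:2, walk:2, coat:2, slowly:1, sleep:1, never:1, then:1, corner:1, … (11 more, each freq 1)
N = 59. Frequency spectrum: V_1=16, V_2=9, V_3=4, V_6=1, V_7=1
M₂ = 1²·16 + 2²·9 + 3²·4 + 6²·1 + 7²·1 = 173
K = 10000 × (173 − 59) / 59² = 327.49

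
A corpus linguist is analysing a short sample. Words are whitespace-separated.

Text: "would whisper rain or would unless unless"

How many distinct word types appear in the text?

Distinct types: {or, rain, unless, whisper, would}
V = 5

5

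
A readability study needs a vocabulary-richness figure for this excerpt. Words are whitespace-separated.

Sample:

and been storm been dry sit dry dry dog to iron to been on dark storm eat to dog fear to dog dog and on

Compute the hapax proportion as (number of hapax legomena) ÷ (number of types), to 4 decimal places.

Frequencies: dog:4, to:4, been:3, dry:3, and:2, storm:2, on:2, sit:1, iron:1, dark:1, eat:1, fear:1
Hapax count = 5; type count = 12.
Ratio = 5 / 12 = 0.4167

0.4167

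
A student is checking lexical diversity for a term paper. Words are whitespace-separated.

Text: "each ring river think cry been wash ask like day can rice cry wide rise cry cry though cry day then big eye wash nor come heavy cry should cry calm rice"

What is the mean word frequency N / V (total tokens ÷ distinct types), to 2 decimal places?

N = 32 tokens, V = 23 types.
Mean frequency = N / V = 32 / 23 = 1.39

1.39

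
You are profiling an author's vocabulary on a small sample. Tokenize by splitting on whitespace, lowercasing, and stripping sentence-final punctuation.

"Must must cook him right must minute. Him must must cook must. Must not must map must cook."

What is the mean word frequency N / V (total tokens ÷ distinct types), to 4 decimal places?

2.5714

N = 18 tokens, V = 7 types.
Mean frequency = N / V = 18 / 7 = 2.5714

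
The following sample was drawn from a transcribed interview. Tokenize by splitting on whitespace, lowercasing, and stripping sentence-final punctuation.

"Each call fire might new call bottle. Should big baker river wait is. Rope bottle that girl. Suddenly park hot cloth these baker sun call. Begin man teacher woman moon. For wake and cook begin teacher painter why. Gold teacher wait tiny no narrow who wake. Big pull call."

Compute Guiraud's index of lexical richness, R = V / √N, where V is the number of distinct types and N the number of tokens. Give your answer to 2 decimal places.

N = 49, V = 38.
√N = 7.000000
R = 38 / 7.000000 = 5.43

5.43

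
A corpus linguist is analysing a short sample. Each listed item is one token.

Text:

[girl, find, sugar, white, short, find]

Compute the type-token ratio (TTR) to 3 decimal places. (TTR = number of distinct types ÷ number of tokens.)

N = 6 tokens, V = 5 types.
TTR = V / N = 5 / 6 = 0.833

0.833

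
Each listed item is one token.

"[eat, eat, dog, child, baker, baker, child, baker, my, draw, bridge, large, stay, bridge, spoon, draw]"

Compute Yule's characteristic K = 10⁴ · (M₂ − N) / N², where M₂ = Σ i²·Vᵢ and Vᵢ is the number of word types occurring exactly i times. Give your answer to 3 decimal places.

Frequencies: baker:3, eat:2, child:2, draw:2, bridge:2, dog:1, my:1, large:1, stay:1, spoon:1
N = 16. Frequency spectrum: V_1=5, V_2=4, V_3=1
M₂ = 1²·5 + 2²·4 + 3²·1 = 30
K = 10000 × (30 − 16) / 16² = 546.875

546.875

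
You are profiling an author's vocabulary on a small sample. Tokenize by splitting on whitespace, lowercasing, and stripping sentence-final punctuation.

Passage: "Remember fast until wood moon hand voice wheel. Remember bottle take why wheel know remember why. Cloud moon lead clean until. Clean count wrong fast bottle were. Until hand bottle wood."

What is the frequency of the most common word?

3

Frequencies: remember:3, until:3, bottle:3, fast:2, wood:2, moon:2, hand:2, wheel:2, why:2, clean:2, voice:1, take:1, know:1, cloud:1, lead:1, count:1, wrong:1, were:1
Most common: 'remember' with frequency 3.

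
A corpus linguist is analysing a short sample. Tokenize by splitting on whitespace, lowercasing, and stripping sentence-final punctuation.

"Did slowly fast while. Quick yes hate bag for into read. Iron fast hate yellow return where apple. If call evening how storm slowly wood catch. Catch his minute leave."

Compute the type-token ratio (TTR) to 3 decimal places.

0.867

N = 30 tokens, V = 26 types.
TTR = V / N = 26 / 30 = 0.867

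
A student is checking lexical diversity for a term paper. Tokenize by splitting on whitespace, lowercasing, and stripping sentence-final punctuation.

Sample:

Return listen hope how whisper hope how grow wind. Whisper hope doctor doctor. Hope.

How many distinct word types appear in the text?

8

Distinct types: {doctor, grow, hope, how, listen, return, whisper, wind}
V = 8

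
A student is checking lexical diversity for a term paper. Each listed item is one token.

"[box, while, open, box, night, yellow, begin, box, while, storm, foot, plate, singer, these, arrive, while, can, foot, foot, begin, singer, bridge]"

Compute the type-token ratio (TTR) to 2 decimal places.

0.64

N = 22 tokens, V = 14 types.
TTR = V / N = 14 / 22 = 0.64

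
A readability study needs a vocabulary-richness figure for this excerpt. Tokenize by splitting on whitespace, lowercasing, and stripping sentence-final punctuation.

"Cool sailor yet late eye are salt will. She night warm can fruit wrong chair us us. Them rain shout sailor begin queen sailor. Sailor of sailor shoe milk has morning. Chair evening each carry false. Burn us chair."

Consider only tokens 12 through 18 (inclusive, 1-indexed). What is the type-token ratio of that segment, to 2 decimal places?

Segment tokens 12–18: can, fruit, wrong, chair, us, us, them
Segment N = 7, segment V = 6.
TTR = 6 / 7 = 0.86

0.86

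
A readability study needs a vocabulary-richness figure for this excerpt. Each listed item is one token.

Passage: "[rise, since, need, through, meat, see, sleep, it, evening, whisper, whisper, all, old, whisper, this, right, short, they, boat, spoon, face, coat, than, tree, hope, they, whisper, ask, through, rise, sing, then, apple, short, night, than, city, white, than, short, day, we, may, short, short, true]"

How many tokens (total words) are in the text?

Tokens: rise, since, need, through, meat, see, sleep, it, evening, whisper, whisper, all, old, whisper, this, right, short, they, boat, spoon, face, coat, than, tree, hope, they, whisper, ask, through, rise, sing, then, apple, short, night, than, city, white, than, short, day, we, may, short, short, true
N = 46

46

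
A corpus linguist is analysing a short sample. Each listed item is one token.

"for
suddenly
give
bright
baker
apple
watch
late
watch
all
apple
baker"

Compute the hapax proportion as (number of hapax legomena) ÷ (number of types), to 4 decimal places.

Frequencies: baker:2, apple:2, watch:2, for:1, suddenly:1, give:1, bright:1, late:1, all:1
Hapax count = 6; type count = 9.
Ratio = 6 / 9 = 0.6667

0.6667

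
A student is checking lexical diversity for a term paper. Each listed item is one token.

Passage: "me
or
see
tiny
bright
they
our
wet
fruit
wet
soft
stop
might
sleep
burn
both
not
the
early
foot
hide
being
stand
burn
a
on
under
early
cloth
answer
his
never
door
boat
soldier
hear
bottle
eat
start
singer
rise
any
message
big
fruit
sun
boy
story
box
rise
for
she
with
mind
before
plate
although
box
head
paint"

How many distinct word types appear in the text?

Distinct types: {a, although, answer, any, before, being, big, boat, both, bottle, box, boy, bright, burn, cloth, door, early, eat, foot, for, fruit, head, hear, hide, his, me, message, might, mind, never, not, on, or, our, paint, plate, rise, see, she, singer, sleep, soft, soldier, stand, start, stop, story, sun, the, they, tiny, under, wet, with}
V = 54

54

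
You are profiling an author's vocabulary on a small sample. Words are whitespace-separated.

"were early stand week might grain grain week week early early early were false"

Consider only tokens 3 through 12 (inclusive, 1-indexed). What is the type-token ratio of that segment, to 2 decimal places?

Segment tokens 3–12: stand, week, might, grain, grain, week, week, early, early, early
Segment N = 10, segment V = 5.
TTR = 5 / 10 = 0.50

0.50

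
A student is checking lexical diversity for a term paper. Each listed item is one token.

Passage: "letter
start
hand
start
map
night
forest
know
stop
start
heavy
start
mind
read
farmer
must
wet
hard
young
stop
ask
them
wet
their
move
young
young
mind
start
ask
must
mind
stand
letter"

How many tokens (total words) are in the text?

Tokens: letter, start, hand, start, map, night, forest, know, stop, start, heavy, start, mind, read, farmer, must, wet, hard, young, stop, ask, them, wet, their, move, young, young, mind, start, ask, must, mind, stand, letter
N = 34

34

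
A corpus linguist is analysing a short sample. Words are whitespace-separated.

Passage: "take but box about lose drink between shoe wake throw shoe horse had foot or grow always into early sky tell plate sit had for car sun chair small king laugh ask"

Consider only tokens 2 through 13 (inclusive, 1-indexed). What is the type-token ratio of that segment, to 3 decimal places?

Segment tokens 2–13: but, box, about, lose, drink, between, shoe, wake, throw, shoe, horse, had
Segment N = 12, segment V = 11.
TTR = 11 / 12 = 0.917

0.917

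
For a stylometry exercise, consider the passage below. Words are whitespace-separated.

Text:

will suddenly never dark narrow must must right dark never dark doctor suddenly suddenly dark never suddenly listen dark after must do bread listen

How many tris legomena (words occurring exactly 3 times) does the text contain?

Frequencies: dark:5, suddenly:4, never:3, must:3, listen:2, will:1, narrow:1, right:1, doctor:1, after:1, do:1, bread:1
Words with frequency 3: must, never

2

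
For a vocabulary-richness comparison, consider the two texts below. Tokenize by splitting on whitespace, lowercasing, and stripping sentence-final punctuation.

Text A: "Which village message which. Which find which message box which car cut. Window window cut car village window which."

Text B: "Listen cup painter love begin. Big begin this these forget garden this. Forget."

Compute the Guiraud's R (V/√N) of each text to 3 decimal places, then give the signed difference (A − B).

-0.939

A: V=8, N=19, R=1.835
B: V=10, N=13, R=2.774
Difference = 1.835 − 2.774 = -0.939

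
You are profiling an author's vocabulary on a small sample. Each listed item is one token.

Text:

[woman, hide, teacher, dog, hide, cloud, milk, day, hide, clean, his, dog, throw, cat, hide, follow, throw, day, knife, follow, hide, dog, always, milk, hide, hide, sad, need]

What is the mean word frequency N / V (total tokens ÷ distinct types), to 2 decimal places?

1.75

N = 28 tokens, V = 16 types.
Mean frequency = N / V = 28 / 16 = 1.75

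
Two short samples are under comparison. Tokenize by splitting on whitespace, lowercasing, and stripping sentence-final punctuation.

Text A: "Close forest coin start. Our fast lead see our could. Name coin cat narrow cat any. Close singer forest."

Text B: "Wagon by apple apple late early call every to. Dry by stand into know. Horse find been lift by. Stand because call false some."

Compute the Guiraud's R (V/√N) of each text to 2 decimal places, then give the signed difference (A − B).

-0.67

A: V=14, N=19, R=3.21
B: V=19, N=24, R=3.88
Difference = 3.21 − 3.88 = -0.67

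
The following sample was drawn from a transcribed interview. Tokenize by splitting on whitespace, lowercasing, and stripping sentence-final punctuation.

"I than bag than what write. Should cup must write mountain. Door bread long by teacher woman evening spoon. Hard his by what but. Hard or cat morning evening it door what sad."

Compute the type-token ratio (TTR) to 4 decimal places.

0.7576

N = 33 tokens, V = 25 types.
TTR = V / N = 25 / 33 = 0.7576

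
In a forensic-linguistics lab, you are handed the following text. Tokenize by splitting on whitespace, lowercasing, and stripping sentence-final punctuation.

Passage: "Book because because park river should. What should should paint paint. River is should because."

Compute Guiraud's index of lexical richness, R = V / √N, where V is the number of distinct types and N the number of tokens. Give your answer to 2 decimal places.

2.07

N = 15, V = 8.
√N = 3.872983
R = 8 / 3.872983 = 2.07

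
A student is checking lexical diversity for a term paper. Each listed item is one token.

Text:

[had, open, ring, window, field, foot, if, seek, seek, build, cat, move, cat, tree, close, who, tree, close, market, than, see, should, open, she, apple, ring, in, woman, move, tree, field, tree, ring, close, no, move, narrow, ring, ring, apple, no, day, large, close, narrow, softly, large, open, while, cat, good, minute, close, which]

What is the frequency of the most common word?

5

Frequencies: ring:5, close:5, tree:4, open:3, cat:3, move:3, field:2, seek:2, apple:2, no:2, narrow:2, large:2, had:1, window:1, foot:1, if:1, build:1, who:1, market:1, than:1, … (11 more, each freq 1)
Most common: 'ring' with frequency 5.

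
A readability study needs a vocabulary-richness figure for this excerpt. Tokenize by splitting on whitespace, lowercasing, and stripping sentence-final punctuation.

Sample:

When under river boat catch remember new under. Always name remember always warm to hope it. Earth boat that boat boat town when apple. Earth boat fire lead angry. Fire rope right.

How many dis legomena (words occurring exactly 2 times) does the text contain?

6

Frequencies: boat:5, when:2, under:2, remember:2, always:2, earth:2, fire:2, river:1, catch:1, new:1, name:1, warm:1, to:1, hope:1, it:1, that:1, town:1, apple:1, lead:1, angry:1, … (2 more, each freq 1)
Words with frequency 2: always, earth, fire, remember, under, when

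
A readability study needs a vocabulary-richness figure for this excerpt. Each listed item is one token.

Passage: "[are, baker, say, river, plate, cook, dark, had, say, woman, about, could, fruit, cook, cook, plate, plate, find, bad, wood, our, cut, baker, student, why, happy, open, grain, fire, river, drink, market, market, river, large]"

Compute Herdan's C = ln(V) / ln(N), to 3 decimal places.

N = 35, V = 26.
ln(V) = 3.258097, ln(N) = 3.555348
C = 3.258097 / 3.555348 = 0.916

0.916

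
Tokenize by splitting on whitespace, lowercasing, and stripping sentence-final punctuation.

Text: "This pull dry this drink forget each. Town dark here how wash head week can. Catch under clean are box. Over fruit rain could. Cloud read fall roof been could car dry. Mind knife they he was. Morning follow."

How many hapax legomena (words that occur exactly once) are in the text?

33

Frequencies: this:2, dry:2, could:2, pull:1, drink:1, forget:1, each:1, town:1, dark:1, here:1, how:1, wash:1, head:1, week:1, can:1, catch:1, under:1, clean:1, are:1, box:1, … (16 more, each freq 1)
Hapax (freq=1): are, been, box, can, car, catch, clean, cloud, dark, drink, each, fall, follow, forget, fruit, he, head, here, how, knife, mind, morning, over, pull, rain, read, roof, they, town, under, was, wash, week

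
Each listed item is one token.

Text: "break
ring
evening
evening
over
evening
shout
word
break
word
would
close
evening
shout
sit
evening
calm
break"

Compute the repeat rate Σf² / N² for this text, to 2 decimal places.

Frequencies: evening:5, break:3, shout:2, word:2, ring:1, over:1, would:1, close:1, sit:1, calm:1
Σf² = 48; N² = 324
Repeat rate = 48 / 324 = 0.15

0.15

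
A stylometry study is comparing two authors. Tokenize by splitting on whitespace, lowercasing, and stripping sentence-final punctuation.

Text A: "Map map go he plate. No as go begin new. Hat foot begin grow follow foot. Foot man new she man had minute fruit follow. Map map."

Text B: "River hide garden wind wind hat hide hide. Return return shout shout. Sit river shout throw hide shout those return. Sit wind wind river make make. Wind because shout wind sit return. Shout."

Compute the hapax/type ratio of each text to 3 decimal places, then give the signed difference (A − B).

A: hapax=10, V=17, ratio=0.588
B: hapax=5, V=12, ratio=0.417
Difference = 0.588 − 0.417 = 0.171

0.171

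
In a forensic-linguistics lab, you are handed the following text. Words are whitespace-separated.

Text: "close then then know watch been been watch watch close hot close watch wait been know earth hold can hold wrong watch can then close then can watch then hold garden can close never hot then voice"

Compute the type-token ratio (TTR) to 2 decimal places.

0.38

N = 37 tokens, V = 14 types.
TTR = V / N = 14 / 37 = 0.38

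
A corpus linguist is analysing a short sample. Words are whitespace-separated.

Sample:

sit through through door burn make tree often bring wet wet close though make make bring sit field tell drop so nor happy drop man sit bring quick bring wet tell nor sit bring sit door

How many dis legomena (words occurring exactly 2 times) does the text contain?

Frequencies: sit:5, bring:5, make:3, wet:3, through:2, door:2, tell:2, drop:2, nor:2, burn:1, tree:1, often:1, close:1, though:1, field:1, so:1, happy:1, man:1, quick:1
Words with frequency 2: door, drop, nor, tell, through

5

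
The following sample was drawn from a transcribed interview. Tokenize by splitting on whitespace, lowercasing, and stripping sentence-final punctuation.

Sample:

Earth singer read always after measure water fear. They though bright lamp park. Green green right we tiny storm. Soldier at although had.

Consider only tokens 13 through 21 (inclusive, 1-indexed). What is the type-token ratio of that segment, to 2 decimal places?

0.89

Segment tokens 13–21: park, green, green, right, we, tiny, storm, soldier, at
Segment N = 9, segment V = 8.
TTR = 8 / 9 = 0.89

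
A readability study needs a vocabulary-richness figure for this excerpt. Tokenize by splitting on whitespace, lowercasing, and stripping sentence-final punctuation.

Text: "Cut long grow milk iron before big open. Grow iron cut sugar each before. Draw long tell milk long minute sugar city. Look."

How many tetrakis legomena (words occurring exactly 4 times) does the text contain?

0

Frequencies: long:3, cut:2, grow:2, milk:2, iron:2, before:2, sugar:2, big:1, open:1, each:1, draw:1, tell:1, minute:1, city:1, look:1
Words with frequency 4: (none)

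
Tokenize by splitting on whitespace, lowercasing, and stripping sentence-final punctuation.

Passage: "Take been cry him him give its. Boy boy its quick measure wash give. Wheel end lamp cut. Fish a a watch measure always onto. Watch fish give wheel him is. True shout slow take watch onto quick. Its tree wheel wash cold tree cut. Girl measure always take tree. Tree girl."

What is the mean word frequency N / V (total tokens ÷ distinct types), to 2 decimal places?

2.00

N = 52 tokens, V = 26 types.
Mean frequency = N / V = 52 / 26 = 2.00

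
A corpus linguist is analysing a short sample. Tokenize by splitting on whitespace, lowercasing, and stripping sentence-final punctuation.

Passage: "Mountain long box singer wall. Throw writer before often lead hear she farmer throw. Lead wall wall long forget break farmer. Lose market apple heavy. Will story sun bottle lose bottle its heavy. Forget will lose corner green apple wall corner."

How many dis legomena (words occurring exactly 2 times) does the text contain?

Frequencies: wall:4, lose:3, long:2, throw:2, lead:2, farmer:2, forget:2, apple:2, heavy:2, will:2, bottle:2, corner:2, mountain:1, box:1, singer:1, writer:1, before:1, often:1, hear:1, she:1, … (6 more, each freq 1)
Words with frequency 2: apple, bottle, corner, farmer, forget, heavy, lead, long, throw, will

10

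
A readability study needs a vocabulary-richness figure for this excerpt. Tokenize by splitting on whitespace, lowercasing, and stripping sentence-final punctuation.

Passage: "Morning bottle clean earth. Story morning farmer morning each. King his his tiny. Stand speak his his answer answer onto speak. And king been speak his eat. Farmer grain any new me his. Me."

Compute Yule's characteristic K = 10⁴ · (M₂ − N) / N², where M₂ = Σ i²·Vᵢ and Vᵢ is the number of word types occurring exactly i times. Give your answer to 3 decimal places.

Frequencies: his:6, morning:3, speak:3, farmer:2, king:2, answer:2, me:2, bottle:1, clean:1, earth:1, story:1, each:1, tiny:1, stand:1, onto:1, and:1, been:1, eat:1, grain:1, any:1, … (1 more, each freq 1)
N = 34. Frequency spectrum: V_1=14, V_2=4, V_3=2, V_6=1
M₂ = 1²·14 + 2²·4 + 3²·2 + 6²·1 = 84
K = 10000 × (84 − 34) / 34² = 432.526

432.526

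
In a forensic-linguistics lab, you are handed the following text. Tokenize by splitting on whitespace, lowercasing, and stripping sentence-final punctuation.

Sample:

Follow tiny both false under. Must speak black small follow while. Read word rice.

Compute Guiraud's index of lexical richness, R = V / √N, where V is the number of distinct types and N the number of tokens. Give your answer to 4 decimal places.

3.4744

N = 14, V = 13.
√N = 3.741657
R = 13 / 3.741657 = 3.4744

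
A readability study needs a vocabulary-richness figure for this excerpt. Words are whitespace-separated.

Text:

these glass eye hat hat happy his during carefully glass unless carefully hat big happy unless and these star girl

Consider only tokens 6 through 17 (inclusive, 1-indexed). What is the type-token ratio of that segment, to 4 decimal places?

0.7500

Segment tokens 6–17: happy, his, during, carefully, glass, unless, carefully, hat, big, happy, unless, and
Segment N = 12, segment V = 9.
TTR = 9 / 12 = 0.7500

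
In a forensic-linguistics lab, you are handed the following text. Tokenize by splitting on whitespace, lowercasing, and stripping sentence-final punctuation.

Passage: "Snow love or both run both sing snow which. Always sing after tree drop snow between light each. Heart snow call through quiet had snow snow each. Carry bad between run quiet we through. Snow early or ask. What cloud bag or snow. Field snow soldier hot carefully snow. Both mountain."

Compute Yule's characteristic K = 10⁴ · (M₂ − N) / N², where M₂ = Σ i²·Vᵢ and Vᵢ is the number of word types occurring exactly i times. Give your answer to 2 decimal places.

Frequencies: snow:10, or:3, both:3, run:2, sing:2, between:2, each:2, through:2, quiet:2, love:1, which:1, always:1, after:1, tree:1, drop:1, light:1, heart:1, call:1, had:1, carry:1, … (12 more, each freq 1)
N = 51. Frequency spectrum: V_1=23, V_2=6, V_3=2, V_10=1
M₂ = 1²·23 + 2²·6 + 3²·2 + 10²·1 = 165
K = 10000 × (165 − 51) / 51² = 438.29

438.29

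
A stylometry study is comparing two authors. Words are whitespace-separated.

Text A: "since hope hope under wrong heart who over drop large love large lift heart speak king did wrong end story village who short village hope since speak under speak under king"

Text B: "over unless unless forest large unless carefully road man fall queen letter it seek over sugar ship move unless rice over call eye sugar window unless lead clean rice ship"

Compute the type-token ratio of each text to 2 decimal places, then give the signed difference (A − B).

TTR(A) = 18/31 = 0.58
TTR(B) = 21/30 = 0.70
Difference = 0.58 − 0.70 = -0.12

-0.12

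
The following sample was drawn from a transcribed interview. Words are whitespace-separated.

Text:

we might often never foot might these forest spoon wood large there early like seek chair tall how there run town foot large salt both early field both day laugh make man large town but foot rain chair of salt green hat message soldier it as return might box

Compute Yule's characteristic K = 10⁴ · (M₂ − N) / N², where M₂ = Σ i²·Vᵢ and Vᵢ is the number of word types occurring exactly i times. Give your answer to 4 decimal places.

124.9479

Frequencies: might:3, foot:3, large:3, there:2, early:2, chair:2, town:2, salt:2, both:2, we:1, often:1, never:1, these:1, forest:1, spoon:1, wood:1, like:1, seek:1, tall:1, how:1, … (17 more, each freq 1)
N = 49. Frequency spectrum: V_1=28, V_2=6, V_3=3
M₂ = 1²·28 + 2²·6 + 3²·3 = 79
K = 10000 × (79 − 49) / 49² = 124.9479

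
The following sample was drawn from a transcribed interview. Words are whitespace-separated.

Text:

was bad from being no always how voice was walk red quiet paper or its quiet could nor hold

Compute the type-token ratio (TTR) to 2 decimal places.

0.89

N = 19 tokens, V = 17 types.
TTR = V / N = 17 / 19 = 0.89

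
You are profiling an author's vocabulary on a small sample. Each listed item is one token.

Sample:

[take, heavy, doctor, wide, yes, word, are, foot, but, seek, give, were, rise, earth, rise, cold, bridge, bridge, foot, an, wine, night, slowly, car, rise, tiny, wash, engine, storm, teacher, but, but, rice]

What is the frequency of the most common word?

3

Frequencies: but:3, rise:3, foot:2, bridge:2, take:1, heavy:1, doctor:1, wide:1, yes:1, word:1, are:1, seek:1, give:1, were:1, earth:1, cold:1, an:1, wine:1, night:1, slowly:1, … (7 more, each freq 1)
Most common: 'but' with frequency 3.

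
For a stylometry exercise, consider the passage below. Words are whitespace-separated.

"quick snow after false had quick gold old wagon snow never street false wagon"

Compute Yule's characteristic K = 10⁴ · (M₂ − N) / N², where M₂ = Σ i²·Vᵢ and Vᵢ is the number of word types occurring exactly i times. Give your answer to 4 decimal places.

408.1633

Frequencies: quick:2, snow:2, false:2, wagon:2, after:1, had:1, gold:1, old:1, never:1, street:1
N = 14. Frequency spectrum: V_1=6, V_2=4
M₂ = 1²·6 + 2²·4 = 22
K = 10000 × (22 − 14) / 14² = 408.1633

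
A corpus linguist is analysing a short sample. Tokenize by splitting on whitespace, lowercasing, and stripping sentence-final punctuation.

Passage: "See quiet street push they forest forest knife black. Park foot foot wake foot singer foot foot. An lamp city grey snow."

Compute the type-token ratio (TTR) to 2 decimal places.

0.77

N = 22 tokens, V = 17 types.
TTR = V / N = 17 / 22 = 0.77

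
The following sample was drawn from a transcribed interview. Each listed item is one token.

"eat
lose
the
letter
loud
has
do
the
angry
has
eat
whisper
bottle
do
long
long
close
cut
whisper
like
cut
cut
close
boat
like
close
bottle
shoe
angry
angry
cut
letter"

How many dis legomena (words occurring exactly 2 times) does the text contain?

9

Frequencies: cut:4, angry:3, close:3, eat:2, the:2, letter:2, has:2, do:2, whisper:2, bottle:2, long:2, like:2, lose:1, loud:1, boat:1, shoe:1
Words with frequency 2: bottle, do, eat, has, letter, like, long, the, whisper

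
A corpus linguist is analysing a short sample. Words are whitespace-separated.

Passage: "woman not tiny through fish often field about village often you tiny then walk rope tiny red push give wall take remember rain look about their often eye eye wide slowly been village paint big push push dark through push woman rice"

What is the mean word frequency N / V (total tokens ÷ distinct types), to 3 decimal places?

1.400

N = 42 tokens, V = 30 types.
Mean frequency = N / V = 42 / 30 = 1.400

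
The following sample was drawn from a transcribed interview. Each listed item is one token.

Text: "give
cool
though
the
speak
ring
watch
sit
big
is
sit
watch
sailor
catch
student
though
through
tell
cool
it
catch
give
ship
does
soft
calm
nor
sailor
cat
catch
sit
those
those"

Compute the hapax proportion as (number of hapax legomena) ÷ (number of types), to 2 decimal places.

0.65

Frequencies: sit:3, catch:3, give:2, cool:2, though:2, watch:2, sailor:2, those:2, the:1, speak:1, ring:1, big:1, is:1, student:1, through:1, tell:1, it:1, ship:1, does:1, soft:1, … (3 more, each freq 1)
Hapax count = 15; type count = 23.
Ratio = 15 / 23 = 0.65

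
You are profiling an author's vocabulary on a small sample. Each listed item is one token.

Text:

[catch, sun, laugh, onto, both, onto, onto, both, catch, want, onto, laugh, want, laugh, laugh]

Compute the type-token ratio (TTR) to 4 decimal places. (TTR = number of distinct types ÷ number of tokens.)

0.4000

N = 15 tokens, V = 6 types.
TTR = V / N = 6 / 15 = 0.4000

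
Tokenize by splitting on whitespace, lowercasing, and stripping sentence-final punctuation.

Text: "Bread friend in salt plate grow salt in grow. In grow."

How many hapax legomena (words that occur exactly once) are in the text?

Frequencies: in:3, grow:3, salt:2, bread:1, friend:1, plate:1
Hapax (freq=1): bread, friend, plate

3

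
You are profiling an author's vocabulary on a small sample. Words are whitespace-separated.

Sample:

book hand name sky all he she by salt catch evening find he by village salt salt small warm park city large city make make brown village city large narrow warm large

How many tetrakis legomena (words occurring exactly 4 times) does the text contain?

0

Frequencies: salt:3, city:3, large:3, he:2, by:2, village:2, warm:2, make:2, book:1, hand:1, name:1, sky:1, all:1, she:1, catch:1, evening:1, find:1, small:1, park:1, brown:1, … (1 more, each freq 1)
Words with frequency 4: (none)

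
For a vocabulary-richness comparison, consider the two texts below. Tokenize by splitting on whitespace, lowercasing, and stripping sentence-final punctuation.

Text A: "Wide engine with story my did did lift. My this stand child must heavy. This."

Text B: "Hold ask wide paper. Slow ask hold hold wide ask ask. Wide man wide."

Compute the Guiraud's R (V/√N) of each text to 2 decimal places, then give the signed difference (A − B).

A: V=12, N=15, R=3.10
B: V=6, N=14, R=1.60
Difference = 3.10 − 1.60 = 1.50

1.50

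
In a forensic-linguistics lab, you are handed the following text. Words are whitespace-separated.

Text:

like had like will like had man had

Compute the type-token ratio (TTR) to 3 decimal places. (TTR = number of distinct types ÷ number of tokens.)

N = 8 tokens, V = 4 types.
TTR = V / N = 4 / 8 = 0.500

0.500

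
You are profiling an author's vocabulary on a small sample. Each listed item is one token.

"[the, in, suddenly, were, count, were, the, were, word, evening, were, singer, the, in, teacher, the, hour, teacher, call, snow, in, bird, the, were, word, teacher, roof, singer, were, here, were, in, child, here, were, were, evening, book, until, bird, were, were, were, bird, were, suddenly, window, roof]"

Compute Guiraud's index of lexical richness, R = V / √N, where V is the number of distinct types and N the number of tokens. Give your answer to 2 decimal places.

2.74

N = 48, V = 19.
√N = 6.928203
R = 19 / 6.928203 = 2.74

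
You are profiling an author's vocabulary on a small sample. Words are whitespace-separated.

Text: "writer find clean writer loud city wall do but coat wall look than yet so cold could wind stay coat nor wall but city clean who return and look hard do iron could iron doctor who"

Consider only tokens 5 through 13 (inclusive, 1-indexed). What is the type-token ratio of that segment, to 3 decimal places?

Segment tokens 5–13: loud, city, wall, do, but, coat, wall, look, than
Segment N = 9, segment V = 8.
TTR = 8 / 9 = 0.889

0.889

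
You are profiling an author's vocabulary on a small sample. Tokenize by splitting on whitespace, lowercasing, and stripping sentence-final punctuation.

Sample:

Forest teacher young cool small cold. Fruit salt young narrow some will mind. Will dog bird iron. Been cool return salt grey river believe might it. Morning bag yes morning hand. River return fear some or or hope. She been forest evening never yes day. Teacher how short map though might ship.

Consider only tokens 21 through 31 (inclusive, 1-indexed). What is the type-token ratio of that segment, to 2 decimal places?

0.91

Segment tokens 21–31: salt, grey, river, believe, might, it, morning, bag, yes, morning, hand
Segment N = 11, segment V = 10.
TTR = 10 / 11 = 0.91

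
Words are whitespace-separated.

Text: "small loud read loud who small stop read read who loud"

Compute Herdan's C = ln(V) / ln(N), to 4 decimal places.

0.6712

N = 11, V = 5.
ln(V) = 1.609438, ln(N) = 2.397895
C = 1.609438 / 2.397895 = 0.6712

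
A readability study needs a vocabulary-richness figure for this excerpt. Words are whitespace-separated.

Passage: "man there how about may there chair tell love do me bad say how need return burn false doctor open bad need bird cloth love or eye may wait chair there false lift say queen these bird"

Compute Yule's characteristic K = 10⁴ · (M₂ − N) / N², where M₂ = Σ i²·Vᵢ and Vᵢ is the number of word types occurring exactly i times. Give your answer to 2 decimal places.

175.31

Frequencies: there:3, how:2, may:2, chair:2, love:2, bad:2, say:2, need:2, false:2, bird:2, man:1, about:1, tell:1, do:1, me:1, return:1, burn:1, doctor:1, open:1, cloth:1, … (6 more, each freq 1)
N = 37. Frequency spectrum: V_1=16, V_2=9, V_3=1
M₂ = 1²·16 + 2²·9 + 3²·1 = 61
K = 10000 × (61 − 37) / 37² = 175.31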